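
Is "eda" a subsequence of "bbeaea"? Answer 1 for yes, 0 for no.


Check if "eda" is a subsequence of "bbeaea"
Greedy scan:
  Position 0 ('b'): no match needed
  Position 1 ('b'): no match needed
  Position 2 ('e'): matches sub[0] = 'e'
  Position 3 ('a'): no match needed
  Position 4 ('e'): no match needed
  Position 5 ('a'): no match needed
Only matched 1/3 characters => not a subsequence

0


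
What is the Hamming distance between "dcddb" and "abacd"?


Comparing "dcddb" and "abacd" position by position:
  Position 0: 'd' vs 'a' => differ
  Position 1: 'c' vs 'b' => differ
  Position 2: 'd' vs 'a' => differ
  Position 3: 'd' vs 'c' => differ
  Position 4: 'b' vs 'd' => differ
Total differences (Hamming distance): 5

5


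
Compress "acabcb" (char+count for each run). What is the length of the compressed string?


Input: acabcb
Runs:
  'a' x 1 => "a1"
  'c' x 1 => "c1"
  'a' x 1 => "a1"
  'b' x 1 => "b1"
  'c' x 1 => "c1"
  'b' x 1 => "b1"
Compressed: "a1c1a1b1c1b1"
Compressed length: 12

12


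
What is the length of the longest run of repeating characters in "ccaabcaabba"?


Input: "ccaabcaabba"
Scanning for longest run:
  Position 1 ('c'): continues run of 'c', length=2
  Position 2 ('a'): new char, reset run to 1
  Position 3 ('a'): continues run of 'a', length=2
  Position 4 ('b'): new char, reset run to 1
  Position 5 ('c'): new char, reset run to 1
  Position 6 ('a'): new char, reset run to 1
  Position 7 ('a'): continues run of 'a', length=2
  Position 8 ('b'): new char, reset run to 1
  Position 9 ('b'): continues run of 'b', length=2
  Position 10 ('a'): new char, reset run to 1
Longest run: 'c' with length 2

2


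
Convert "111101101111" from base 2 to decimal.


Input: "111101101111" in base 2
Positional expansion:
  Digit '1' (value 1) x 2^11 = 2048
  Digit '1' (value 1) x 2^10 = 1024
  Digit '1' (value 1) x 2^9 = 512
  Digit '1' (value 1) x 2^8 = 256
  Digit '0' (value 0) x 2^7 = 0
  Digit '1' (value 1) x 2^6 = 64
  Digit '1' (value 1) x 2^5 = 32
  Digit '0' (value 0) x 2^4 = 0
  Digit '1' (value 1) x 2^3 = 8
  Digit '1' (value 1) x 2^2 = 4
  Digit '1' (value 1) x 2^1 = 2
  Digit '1' (value 1) x 2^0 = 1
Sum = 3951

3951


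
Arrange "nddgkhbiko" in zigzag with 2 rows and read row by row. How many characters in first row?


Zigzag "nddgkhbiko" into 2 rows:
Placing characters:
  'n' => row 0
  'd' => row 1
  'd' => row 0
  'g' => row 1
  'k' => row 0
  'h' => row 1
  'b' => row 0
  'i' => row 1
  'k' => row 0
  'o' => row 1
Rows:
  Row 0: "ndkbk"
  Row 1: "dghio"
First row length: 5

5


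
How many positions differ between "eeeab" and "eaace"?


Comparing "eeeab" and "eaace" position by position:
  Position 0: 'e' vs 'e' => same
  Position 1: 'e' vs 'a' => DIFFER
  Position 2: 'e' vs 'a' => DIFFER
  Position 3: 'a' vs 'c' => DIFFER
  Position 4: 'b' vs 'e' => DIFFER
Positions that differ: 4

4


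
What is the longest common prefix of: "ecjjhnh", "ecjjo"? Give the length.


Words: ecjjhnh, ecjjo
  Position 0: all 'e' => match
  Position 1: all 'c' => match
  Position 2: all 'j' => match
  Position 3: all 'j' => match
  Position 4: ('h', 'o') => mismatch, stop
LCP = "ecjj" (length 4)

4


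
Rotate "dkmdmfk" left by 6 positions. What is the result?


Input: "dkmdmfk", rotate left by 6
First 6 characters: "dkmdmf"
Remaining characters: "k"
Concatenate remaining + first: "k" + "dkmdmf" = "kdkmdmf"

kdkmdmf


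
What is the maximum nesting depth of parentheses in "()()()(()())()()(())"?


Input: "()()()(()())()()(())"
Tracking depth:
  Position 0 '(': depth becomes 1
  Position 1 ')': depth becomes 0
  Position 2 '(': depth becomes 1
  Position 3 ')': depth becomes 0
  Position 4 '(': depth becomes 1
  Position 5 ')': depth becomes 0
  Position 6 '(': depth becomes 1
  Position 7 '(': depth becomes 2
  Position 8 ')': depth becomes 1
  Position 9 '(': depth becomes 2
  Position 10 ')': depth becomes 1
  Position 11 ')': depth becomes 0
  Position 12 '(': depth becomes 1
  Position 13 ')': depth becomes 0
  Position 14 '(': depth becomes 1
  Position 15 ')': depth becomes 0
  Position 16 '(': depth becomes 1
  Position 17 '(': depth becomes 2
  Position 18 ')': depth becomes 1
  Position 19 ')': depth becomes 0
Maximum depth reached: 2

2


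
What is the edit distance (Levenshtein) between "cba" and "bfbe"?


Computing edit distance: "cba" -> "bfbe"
DP table:
           b    f    b    e
      0    1    2    3    4
  c   1    1    2    3    4
  b   2    1    2    2    3
  a   3    2    2    3    3
Edit distance = dp[3][4] = 3

3


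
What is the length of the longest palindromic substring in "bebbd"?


Input: "bebbd"
Checking substrings for palindromes:
  [0:3] "beb" (len 3) => palindrome
  [2:4] "bb" (len 2) => palindrome
Longest palindromic substring: "beb" with length 3

3


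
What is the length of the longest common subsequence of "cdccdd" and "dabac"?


LCS of "cdccdd" and "dabac"
DP table:
           d    a    b    a    c
      0    0    0    0    0    0
  c   0    0    0    0    0    1
  d   0    1    1    1    1    1
  c   0    1    1    1    1    2
  c   0    1    1    1    1    2
  d   0    1    1    1    1    2
  d   0    1    1    1    1    2
LCS length = dp[6][5] = 2

2


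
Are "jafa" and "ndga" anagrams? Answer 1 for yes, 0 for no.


Strings: "jafa", "ndga"
Sorted first:  aafj
Sorted second: adgn
Differ at position 1: 'a' vs 'd' => not anagrams

0


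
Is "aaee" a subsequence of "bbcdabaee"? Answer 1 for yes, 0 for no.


Check if "aaee" is a subsequence of "bbcdabaee"
Greedy scan:
  Position 0 ('b'): no match needed
  Position 1 ('b'): no match needed
  Position 2 ('c'): no match needed
  Position 3 ('d'): no match needed
  Position 4 ('a'): matches sub[0] = 'a'
  Position 5 ('b'): no match needed
  Position 6 ('a'): matches sub[1] = 'a'
  Position 7 ('e'): matches sub[2] = 'e'
  Position 8 ('e'): matches sub[3] = 'e'
All 4 characters matched => is a subsequence

1


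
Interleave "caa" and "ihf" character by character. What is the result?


Interleaving "caa" and "ihf":
  Position 0: 'c' from first, 'i' from second => "ci"
  Position 1: 'a' from first, 'h' from second => "ah"
  Position 2: 'a' from first, 'f' from second => "af"
Result: ciahaf

ciahaf


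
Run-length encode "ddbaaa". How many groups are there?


Input: ddbaaa
Scanning for consecutive runs:
  Group 1: 'd' x 2 (positions 0-1)
  Group 2: 'b' x 1 (positions 2-2)
  Group 3: 'a' x 3 (positions 3-5)
Total groups: 3

3


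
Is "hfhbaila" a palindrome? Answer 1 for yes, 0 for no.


Input: hfhbaila
Reversed: aliabhfh
  Compare pos 0 ('h') with pos 7 ('a'): MISMATCH
  Compare pos 1 ('f') with pos 6 ('l'): MISMATCH
  Compare pos 2 ('h') with pos 5 ('i'): MISMATCH
  Compare pos 3 ('b') with pos 4 ('a'): MISMATCH
Result: not a palindrome

0


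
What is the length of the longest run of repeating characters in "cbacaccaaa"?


Input: "cbacaccaaa"
Scanning for longest run:
  Position 1 ('b'): new char, reset run to 1
  Position 2 ('a'): new char, reset run to 1
  Position 3 ('c'): new char, reset run to 1
  Position 4 ('a'): new char, reset run to 1
  Position 5 ('c'): new char, reset run to 1
  Position 6 ('c'): continues run of 'c', length=2
  Position 7 ('a'): new char, reset run to 1
  Position 8 ('a'): continues run of 'a', length=2
  Position 9 ('a'): continues run of 'a', length=3
Longest run: 'a' with length 3

3


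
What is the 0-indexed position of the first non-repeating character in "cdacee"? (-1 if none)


Input: cdacee
Character frequencies:
  'a': 1
  'c': 2
  'd': 1
  'e': 2
Scanning left to right for freq == 1:
  Position 0 ('c'): freq=2, skip
  Position 1 ('d'): unique! => answer = 1

1


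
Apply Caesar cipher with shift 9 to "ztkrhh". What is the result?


Caesar cipher: shift "ztkrhh" by 9
  'z' (pos 25) + 9 = pos 8 = 'i'
  't' (pos 19) + 9 = pos 2 = 'c'
  'k' (pos 10) + 9 = pos 19 = 't'
  'r' (pos 17) + 9 = pos 0 = 'a'
  'h' (pos 7) + 9 = pos 16 = 'q'
  'h' (pos 7) + 9 = pos 16 = 'q'
Result: ictaqq

ictaqq


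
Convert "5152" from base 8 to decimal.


Input: "5152" in base 8
Positional expansion:
  Digit '5' (value 5) x 8^3 = 2560
  Digit '1' (value 1) x 8^2 = 64
  Digit '5' (value 5) x 8^1 = 40
  Digit '2' (value 2) x 8^0 = 2
Sum = 2666

2666


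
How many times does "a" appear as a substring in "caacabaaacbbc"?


Searching for "a" in "caacabaaacbbc"
Scanning each position:
  Position 0: "c" => no
  Position 1: "a" => MATCH
  Position 2: "a" => MATCH
  Position 3: "c" => no
  Position 4: "a" => MATCH
  Position 5: "b" => no
  Position 6: "a" => MATCH
  Position 7: "a" => MATCH
  Position 8: "a" => MATCH
  Position 9: "c" => no
  Position 10: "b" => no
  Position 11: "b" => no
  Position 12: "c" => no
Total occurrences: 6

6


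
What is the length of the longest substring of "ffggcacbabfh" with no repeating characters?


Input: "ffggcacbabfh"
Sliding window (track last position of each char):
  Position 0 ('f'): window [0,0] length 1 -- new best
  Position 1 ('f'): repeat (last at 0), move window start to 1
  Position 1 ('f'): window [1,1] length 1
  Position 2 ('g'): window [1,2] length 2 -- new best
  Position 3 ('g'): repeat (last at 2), move window start to 3
  Position 3 ('g'): window [3,3] length 1
  Position 4 ('c'): window [3,4] length 2
  Position 5 ('a'): window [3,5] length 3 -- new best
  Position 6 ('c'): repeat (last at 4), move window start to 5
  Position 6 ('c'): window [5,6] length 2
  Position 7 ('b'): window [5,7] length 3
  Position 8 ('a'): repeat (last at 5), move window start to 6
  Position 8 ('a'): window [6,8] length 3
  Position 9 ('b'): repeat (last at 7), move window start to 8
  Position 9 ('b'): window [8,9] length 2
  Position 10 ('f'): window [8,10] length 3
  Position 11 ('h'): window [8,11] length 4 -- new best
Longest substring with no repeats: "abfh" with length 4

4


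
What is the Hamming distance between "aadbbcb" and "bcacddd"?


Comparing "aadbbcb" and "bcacddd" position by position:
  Position 0: 'a' vs 'b' => differ
  Position 1: 'a' vs 'c' => differ
  Position 2: 'd' vs 'a' => differ
  Position 3: 'b' vs 'c' => differ
  Position 4: 'b' vs 'd' => differ
  Position 5: 'c' vs 'd' => differ
  Position 6: 'b' vs 'd' => differ
Total differences (Hamming distance): 7

7


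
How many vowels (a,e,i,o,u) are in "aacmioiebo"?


Input: aacmioiebo
Checking each character:
  'a' at position 0: vowel (running total: 1)
  'a' at position 1: vowel (running total: 2)
  'c' at position 2: consonant
  'm' at position 3: consonant
  'i' at position 4: vowel (running total: 3)
  'o' at position 5: vowel (running total: 4)
  'i' at position 6: vowel (running total: 5)
  'e' at position 7: vowel (running total: 6)
  'b' at position 8: consonant
  'o' at position 9: vowel (running total: 7)
Total vowels: 7

7


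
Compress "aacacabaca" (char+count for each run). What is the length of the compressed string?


Input: aacacabaca
Runs:
  'a' x 2 => "a2"
  'c' x 1 => "c1"
  'a' x 1 => "a1"
  'c' x 1 => "c1"
  'a' x 1 => "a1"
  'b' x 1 => "b1"
  'a' x 1 => "a1"
  'c' x 1 => "c1"
  'a' x 1 => "a1"
Compressed: "a2c1a1c1a1b1a1c1a1"
Compressed length: 18

18


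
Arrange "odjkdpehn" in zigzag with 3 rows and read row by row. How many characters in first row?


Zigzag "odjkdpehn" into 3 rows:
Placing characters:
  'o' => row 0
  'd' => row 1
  'j' => row 2
  'k' => row 1
  'd' => row 0
  'p' => row 1
  'e' => row 2
  'h' => row 1
  'n' => row 0
Rows:
  Row 0: "odn"
  Row 1: "dkph"
  Row 2: "je"
First row length: 3

3


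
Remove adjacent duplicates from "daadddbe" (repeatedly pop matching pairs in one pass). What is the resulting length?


Input: daadddbe
Stack-based adjacent duplicate removal:
  Read 'd': push. Stack: d
  Read 'a': push. Stack: da
  Read 'a': matches stack top 'a' => pop. Stack: d
  Read 'd': matches stack top 'd' => pop. Stack: (empty)
  Read 'd': push. Stack: d
  Read 'd': matches stack top 'd' => pop. Stack: (empty)
  Read 'b': push. Stack: b
  Read 'e': push. Stack: be
Final stack: "be" (length 2)

2


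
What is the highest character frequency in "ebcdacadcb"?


Input: ebcdacadcb
Character counts:
  'a': 2
  'b': 2
  'c': 3
  'd': 2
  'e': 1
Maximum frequency: 3

3


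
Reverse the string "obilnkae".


Input: obilnkae
Reading characters right to left:
  Position 7: 'e'
  Position 6: 'a'
  Position 5: 'k'
  Position 4: 'n'
  Position 3: 'l'
  Position 2: 'i'
  Position 1: 'b'
  Position 0: 'o'
Reversed: eaknlibo

eaknlibo


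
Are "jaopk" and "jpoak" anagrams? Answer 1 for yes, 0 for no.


Strings: "jaopk", "jpoak"
Sorted first:  ajkop
Sorted second: ajkop
Sorted forms match => anagrams

1


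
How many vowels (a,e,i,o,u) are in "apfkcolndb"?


Input: apfkcolndb
Checking each character:
  'a' at position 0: vowel (running total: 1)
  'p' at position 1: consonant
  'f' at position 2: consonant
  'k' at position 3: consonant
  'c' at position 4: consonant
  'o' at position 5: vowel (running total: 2)
  'l' at position 6: consonant
  'n' at position 7: consonant
  'd' at position 8: consonant
  'b' at position 9: consonant
Total vowels: 2

2


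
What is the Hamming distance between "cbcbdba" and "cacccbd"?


Comparing "cbcbdba" and "cacccbd" position by position:
  Position 0: 'c' vs 'c' => same
  Position 1: 'b' vs 'a' => differ
  Position 2: 'c' vs 'c' => same
  Position 3: 'b' vs 'c' => differ
  Position 4: 'd' vs 'c' => differ
  Position 5: 'b' vs 'b' => same
  Position 6: 'a' vs 'd' => differ
Total differences (Hamming distance): 4

4


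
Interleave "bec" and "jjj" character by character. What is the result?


Interleaving "bec" and "jjj":
  Position 0: 'b' from first, 'j' from second => "bj"
  Position 1: 'e' from first, 'j' from second => "ej"
  Position 2: 'c' from first, 'j' from second => "cj"
Result: bjejcj

bjejcj


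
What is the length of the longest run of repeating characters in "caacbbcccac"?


Input: "caacbbcccac"
Scanning for longest run:
  Position 1 ('a'): new char, reset run to 1
  Position 2 ('a'): continues run of 'a', length=2
  Position 3 ('c'): new char, reset run to 1
  Position 4 ('b'): new char, reset run to 1
  Position 5 ('b'): continues run of 'b', length=2
  Position 6 ('c'): new char, reset run to 1
  Position 7 ('c'): continues run of 'c', length=2
  Position 8 ('c'): continues run of 'c', length=3
  Position 9 ('a'): new char, reset run to 1
  Position 10 ('c'): new char, reset run to 1
Longest run: 'c' with length 3

3


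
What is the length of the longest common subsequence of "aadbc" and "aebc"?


LCS of "aadbc" and "aebc"
DP table:
           a    e    b    c
      0    0    0    0    0
  a   0    1    1    1    1
  a   0    1    1    1    1
  d   0    1    1    1    1
  b   0    1    1    2    2
  c   0    1    1    2    3
LCS length = dp[5][4] = 3

3


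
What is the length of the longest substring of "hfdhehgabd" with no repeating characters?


Input: "hfdhehgabd"
Sliding window (track last position of each char):
  Position 0 ('h'): window [0,0] length 1 -- new best
  Position 1 ('f'): window [0,1] length 2 -- new best
  Position 2 ('d'): window [0,2] length 3 -- new best
  Position 3 ('h'): repeat (last at 0), move window start to 1
  Position 3 ('h'): window [1,3] length 3
  Position 4 ('e'): window [1,4] length 4 -- new best
  Position 5 ('h'): repeat (last at 3), move window start to 4
  Position 5 ('h'): window [4,5] length 2
  Position 6 ('g'): window [4,6] length 3
  Position 7 ('a'): window [4,7] length 4
  Position 8 ('b'): window [4,8] length 5 -- new best
  Position 9 ('d'): window [4,9] length 6 -- new best
Longest substring with no repeats: "ehgabd" with length 6

6


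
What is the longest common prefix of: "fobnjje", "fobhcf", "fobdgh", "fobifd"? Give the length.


Words: fobnjje, fobhcf, fobdgh, fobifd
  Position 0: all 'f' => match
  Position 1: all 'o' => match
  Position 2: all 'b' => match
  Position 3: ('n', 'h', 'd', 'i') => mismatch, stop
LCP = "fob" (length 3)

3


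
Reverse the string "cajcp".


Input: cajcp
Reading characters right to left:
  Position 4: 'p'
  Position 3: 'c'
  Position 2: 'j'
  Position 1: 'a'
  Position 0: 'c'
Reversed: pcjac

pcjac


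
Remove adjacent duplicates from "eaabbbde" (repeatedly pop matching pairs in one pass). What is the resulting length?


Input: eaabbbde
Stack-based adjacent duplicate removal:
  Read 'e': push. Stack: e
  Read 'a': push. Stack: ea
  Read 'a': matches stack top 'a' => pop. Stack: e
  Read 'b': push. Stack: eb
  Read 'b': matches stack top 'b' => pop. Stack: e
  Read 'b': push. Stack: eb
  Read 'd': push. Stack: ebd
  Read 'e': push. Stack: ebde
Final stack: "ebde" (length 4)

4


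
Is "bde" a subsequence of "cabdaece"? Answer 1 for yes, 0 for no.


Check if "bde" is a subsequence of "cabdaece"
Greedy scan:
  Position 0 ('c'): no match needed
  Position 1 ('a'): no match needed
  Position 2 ('b'): matches sub[0] = 'b'
  Position 3 ('d'): matches sub[1] = 'd'
  Position 4 ('a'): no match needed
  Position 5 ('e'): matches sub[2] = 'e'
  Position 6 ('c'): no match needed
  Position 7 ('e'): no match needed
All 3 characters matched => is a subsequence

1


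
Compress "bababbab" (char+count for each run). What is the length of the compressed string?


Input: bababbab
Runs:
  'b' x 1 => "b1"
  'a' x 1 => "a1"
  'b' x 1 => "b1"
  'a' x 1 => "a1"
  'b' x 2 => "b2"
  'a' x 1 => "a1"
  'b' x 1 => "b1"
Compressed: "b1a1b1a1b2a1b1"
Compressed length: 14

14


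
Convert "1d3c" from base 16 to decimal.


Input: "1d3c" in base 16
Positional expansion:
  Digit '1' (value 1) x 16^3 = 4096
  Digit 'd' (value 13) x 16^2 = 3328
  Digit '3' (value 3) x 16^1 = 48
  Digit 'c' (value 12) x 16^0 = 12
Sum = 7484

7484


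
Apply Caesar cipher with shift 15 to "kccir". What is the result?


Caesar cipher: shift "kccir" by 15
  'k' (pos 10) + 15 = pos 25 = 'z'
  'c' (pos 2) + 15 = pos 17 = 'r'
  'c' (pos 2) + 15 = pos 17 = 'r'
  'i' (pos 8) + 15 = pos 23 = 'x'
  'r' (pos 17) + 15 = pos 6 = 'g'
Result: zrrxg

zrrxg


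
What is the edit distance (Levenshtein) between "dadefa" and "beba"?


Computing edit distance: "dadefa" -> "beba"
DP table:
           b    e    b    a
      0    1    2    3    4
  d   1    1    2    3    4
  a   2    2    2    3    3
  d   3    3    3    3    4
  e   4    4    3    4    4
  f   5    5    4    4    5
  a   6    6    5    5    4
Edit distance = dp[6][4] = 4

4


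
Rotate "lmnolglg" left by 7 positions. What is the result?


Input: "lmnolglg", rotate left by 7
First 7 characters: "lmnolgl"
Remaining characters: "g"
Concatenate remaining + first: "g" + "lmnolgl" = "glmnolgl"

glmnolgl


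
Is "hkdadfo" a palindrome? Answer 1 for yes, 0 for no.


Input: hkdadfo
Reversed: ofdadkh
  Compare pos 0 ('h') with pos 6 ('o'): MISMATCH
  Compare pos 1 ('k') with pos 5 ('f'): MISMATCH
  Compare pos 2 ('d') with pos 4 ('d'): match
Result: not a palindrome

0


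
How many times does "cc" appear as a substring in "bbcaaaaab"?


Searching for "cc" in "bbcaaaaab"
Scanning each position:
  Position 0: "bb" => no
  Position 1: "bc" => no
  Position 2: "ca" => no
  Position 3: "aa" => no
  Position 4: "aa" => no
  Position 5: "aa" => no
  Position 6: "aa" => no
  Position 7: "ab" => no
Total occurrences: 0

0


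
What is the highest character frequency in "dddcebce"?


Input: dddcebce
Character counts:
  'b': 1
  'c': 2
  'd': 3
  'e': 2
Maximum frequency: 3

3


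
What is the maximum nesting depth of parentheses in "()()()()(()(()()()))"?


Input: "()()()()(()(()()()))"
Tracking depth:
  Position 0 '(': depth becomes 1
  Position 1 ')': depth becomes 0
  Position 2 '(': depth becomes 1
  Position 3 ')': depth becomes 0
  Position 4 '(': depth becomes 1
  Position 5 ')': depth becomes 0
  Position 6 '(': depth becomes 1
  Position 7 ')': depth becomes 0
  Position 8 '(': depth becomes 1
  Position 9 '(': depth becomes 2
  Position 10 ')': depth becomes 1
  Position 11 '(': depth becomes 2
  Position 12 '(': depth becomes 3
  Position 13 ')': depth becomes 2
  Position 14 '(': depth becomes 3
  Position 15 ')': depth becomes 2
  Position 16 '(': depth becomes 3
  Position 17 ')': depth becomes 2
  Position 18 ')': depth becomes 1
  Position 19 ')': depth becomes 0
Maximum depth reached: 3

3


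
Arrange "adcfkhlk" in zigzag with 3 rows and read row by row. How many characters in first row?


Zigzag "adcfkhlk" into 3 rows:
Placing characters:
  'a' => row 0
  'd' => row 1
  'c' => row 2
  'f' => row 1
  'k' => row 0
  'h' => row 1
  'l' => row 2
  'k' => row 1
Rows:
  Row 0: "ak"
  Row 1: "dfhk"
  Row 2: "cl"
First row length: 2

2


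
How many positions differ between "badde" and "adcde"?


Comparing "badde" and "adcde" position by position:
  Position 0: 'b' vs 'a' => DIFFER
  Position 1: 'a' vs 'd' => DIFFER
  Position 2: 'd' vs 'c' => DIFFER
  Position 3: 'd' vs 'd' => same
  Position 4: 'e' vs 'e' => same
Positions that differ: 3

3


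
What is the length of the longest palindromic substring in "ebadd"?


Input: "ebadd"
Checking substrings for palindromes:
  [3:5] "dd" (len 2) => palindrome
Longest palindromic substring: "dd" with length 2

2


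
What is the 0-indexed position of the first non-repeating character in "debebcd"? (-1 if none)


Input: debebcd
Character frequencies:
  'b': 2
  'c': 1
  'd': 2
  'e': 2
Scanning left to right for freq == 1:
  Position 0 ('d'): freq=2, skip
  Position 1 ('e'): freq=2, skip
  Position 2 ('b'): freq=2, skip
  Position 3 ('e'): freq=2, skip
  Position 4 ('b'): freq=2, skip
  Position 5 ('c'): unique! => answer = 5

5


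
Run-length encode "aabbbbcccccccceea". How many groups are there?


Input: aabbbbcccccccceea
Scanning for consecutive runs:
  Group 1: 'a' x 2 (positions 0-1)
  Group 2: 'b' x 4 (positions 2-5)
  Group 3: 'c' x 8 (positions 6-13)
  Group 4: 'e' x 2 (positions 14-15)
  Group 5: 'a' x 1 (positions 16-16)
Total groups: 5

5


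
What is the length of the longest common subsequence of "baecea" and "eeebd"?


LCS of "baecea" and "eeebd"
DP table:
           e    e    e    b    d
      0    0    0    0    0    0
  b   0    0    0    0    1    1
  a   0    0    0    0    1    1
  e   0    1    1    1    1    1
  c   0    1    1    1    1    1
  e   0    1    2    2    2    2
  a   0    1    2    2    2    2
LCS length = dp[6][5] = 2

2


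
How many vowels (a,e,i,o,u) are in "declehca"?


Input: declehca
Checking each character:
  'd' at position 0: consonant
  'e' at position 1: vowel (running total: 1)
  'c' at position 2: consonant
  'l' at position 3: consonant
  'e' at position 4: vowel (running total: 2)
  'h' at position 5: consonant
  'c' at position 6: consonant
  'a' at position 7: vowel (running total: 3)
Total vowels: 3

3


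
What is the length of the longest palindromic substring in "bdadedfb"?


Input: "bdadedfb"
Checking substrings for palindromes:
  [1:4] "dad" (len 3) => palindrome
  [3:6] "ded" (len 3) => palindrome
Longest palindromic substring: "dad" with length 3

3


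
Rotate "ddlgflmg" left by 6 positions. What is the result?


Input: "ddlgflmg", rotate left by 6
First 6 characters: "ddlgfl"
Remaining characters: "mg"
Concatenate remaining + first: "mg" + "ddlgfl" = "mgddlgfl"

mgddlgfl


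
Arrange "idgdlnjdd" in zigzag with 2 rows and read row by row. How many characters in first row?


Zigzag "idgdlnjdd" into 2 rows:
Placing characters:
  'i' => row 0
  'd' => row 1
  'g' => row 0
  'd' => row 1
  'l' => row 0
  'n' => row 1
  'j' => row 0
  'd' => row 1
  'd' => row 0
Rows:
  Row 0: "igljd"
  Row 1: "ddnd"
First row length: 5

5


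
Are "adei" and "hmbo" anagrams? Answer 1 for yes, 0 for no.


Strings: "adei", "hmbo"
Sorted first:  adei
Sorted second: bhmo
Differ at position 0: 'a' vs 'b' => not anagrams

0


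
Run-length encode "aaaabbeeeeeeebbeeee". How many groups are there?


Input: aaaabbeeeeeeebbeeee
Scanning for consecutive runs:
  Group 1: 'a' x 4 (positions 0-3)
  Group 2: 'b' x 2 (positions 4-5)
  Group 3: 'e' x 7 (positions 6-12)
  Group 4: 'b' x 2 (positions 13-14)
  Group 5: 'e' x 4 (positions 15-18)
Total groups: 5

5


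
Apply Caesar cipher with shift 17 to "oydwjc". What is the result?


Caesar cipher: shift "oydwjc" by 17
  'o' (pos 14) + 17 = pos 5 = 'f'
  'y' (pos 24) + 17 = pos 15 = 'p'
  'd' (pos 3) + 17 = pos 20 = 'u'
  'w' (pos 22) + 17 = pos 13 = 'n'
  'j' (pos 9) + 17 = pos 0 = 'a'
  'c' (pos 2) + 17 = pos 19 = 't'
Result: fpunat

fpunat


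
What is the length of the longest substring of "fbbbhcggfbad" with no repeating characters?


Input: "fbbbhcggfbad"
Sliding window (track last position of each char):
  Position 0 ('f'): window [0,0] length 1 -- new best
  Position 1 ('b'): window [0,1] length 2 -- new best
  Position 2 ('b'): repeat (last at 1), move window start to 2
  Position 2 ('b'): window [2,2] length 1
  Position 3 ('b'): repeat (last at 2), move window start to 3
  Position 3 ('b'): window [3,3] length 1
  Position 4 ('h'): window [3,4] length 2
  Position 5 ('c'): window [3,5] length 3 -- new best
  Position 6 ('g'): window [3,6] length 4 -- new best
  Position 7 ('g'): repeat (last at 6), move window start to 7
  Position 7 ('g'): window [7,7] length 1
  Position 8 ('f'): window [7,8] length 2
  Position 9 ('b'): window [7,9] length 3
  Position 10 ('a'): window [7,10] length 4
  Position 11 ('d'): window [7,11] length 5 -- new best
Longest substring with no repeats: "gfbad" with length 5

5


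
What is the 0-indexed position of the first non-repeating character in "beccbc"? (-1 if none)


Input: beccbc
Character frequencies:
  'b': 2
  'c': 3
  'e': 1
Scanning left to right for freq == 1:
  Position 0 ('b'): freq=2, skip
  Position 1 ('e'): unique! => answer = 1

1


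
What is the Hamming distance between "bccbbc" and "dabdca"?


Comparing "bccbbc" and "dabdca" position by position:
  Position 0: 'b' vs 'd' => differ
  Position 1: 'c' vs 'a' => differ
  Position 2: 'c' vs 'b' => differ
  Position 3: 'b' vs 'd' => differ
  Position 4: 'b' vs 'c' => differ
  Position 5: 'c' vs 'a' => differ
Total differences (Hamming distance): 6

6


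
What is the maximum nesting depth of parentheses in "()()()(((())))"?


Input: "()()()(((())))"
Tracking depth:
  Position 0 '(': depth becomes 1
  Position 1 ')': depth becomes 0
  Position 2 '(': depth becomes 1
  Position 3 ')': depth becomes 0
  Position 4 '(': depth becomes 1
  Position 5 ')': depth becomes 0
  Position 6 '(': depth becomes 1
  Position 7 '(': depth becomes 2
  Position 8 '(': depth becomes 3
  Position 9 '(': depth becomes 4
  Position 10 ')': depth becomes 3
  Position 11 ')': depth becomes 2
  Position 12 ')': depth becomes 1
  Position 13 ')': depth becomes 0
Maximum depth reached: 4

4


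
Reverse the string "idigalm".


Input: idigalm
Reading characters right to left:
  Position 6: 'm'
  Position 5: 'l'
  Position 4: 'a'
  Position 3: 'g'
  Position 2: 'i'
  Position 1: 'd'
  Position 0: 'i'
Reversed: mlagidi

mlagidi


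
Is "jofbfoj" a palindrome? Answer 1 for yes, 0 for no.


Input: jofbfoj
Reversed: jofbfoj
  Compare pos 0 ('j') with pos 6 ('j'): match
  Compare pos 1 ('o') with pos 5 ('o'): match
  Compare pos 2 ('f') with pos 4 ('f'): match
Result: palindrome

1


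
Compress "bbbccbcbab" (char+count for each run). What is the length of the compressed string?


Input: bbbccbcbab
Runs:
  'b' x 3 => "b3"
  'c' x 2 => "c2"
  'b' x 1 => "b1"
  'c' x 1 => "c1"
  'b' x 1 => "b1"
  'a' x 1 => "a1"
  'b' x 1 => "b1"
Compressed: "b3c2b1c1b1a1b1"
Compressed length: 14

14


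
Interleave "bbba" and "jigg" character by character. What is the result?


Interleaving "bbba" and "jigg":
  Position 0: 'b' from first, 'j' from second => "bj"
  Position 1: 'b' from first, 'i' from second => "bi"
  Position 2: 'b' from first, 'g' from second => "bg"
  Position 3: 'a' from first, 'g' from second => "ag"
Result: bjbibgag

bjbibgag


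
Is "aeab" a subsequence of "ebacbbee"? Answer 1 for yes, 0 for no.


Check if "aeab" is a subsequence of "ebacbbee"
Greedy scan:
  Position 0 ('e'): no match needed
  Position 1 ('b'): no match needed
  Position 2 ('a'): matches sub[0] = 'a'
  Position 3 ('c'): no match needed
  Position 4 ('b'): no match needed
  Position 5 ('b'): no match needed
  Position 6 ('e'): matches sub[1] = 'e'
  Position 7 ('e'): no match needed
Only matched 2/4 characters => not a subsequence

0


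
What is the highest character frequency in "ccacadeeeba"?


Input: ccacadeeeba
Character counts:
  'a': 3
  'b': 1
  'c': 3
  'd': 1
  'e': 3
Maximum frequency: 3

3


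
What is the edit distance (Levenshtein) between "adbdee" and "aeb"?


Computing edit distance: "adbdee" -> "aeb"
DP table:
           a    e    b
      0    1    2    3
  a   1    0    1    2
  d   2    1    1    2
  b   3    2    2    1
  d   4    3    3    2
  e   5    4    3    3
  e   6    5    4    4
Edit distance = dp[6][3] = 4

4


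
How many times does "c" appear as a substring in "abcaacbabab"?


Searching for "c" in "abcaacbabab"
Scanning each position:
  Position 0: "a" => no
  Position 1: "b" => no
  Position 2: "c" => MATCH
  Position 3: "a" => no
  Position 4: "a" => no
  Position 5: "c" => MATCH
  Position 6: "b" => no
  Position 7: "a" => no
  Position 8: "b" => no
  Position 9: "a" => no
  Position 10: "b" => no
Total occurrences: 2

2


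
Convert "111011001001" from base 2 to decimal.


Input: "111011001001" in base 2
Positional expansion:
  Digit '1' (value 1) x 2^11 = 2048
  Digit '1' (value 1) x 2^10 = 1024
  Digit '1' (value 1) x 2^9 = 512
  Digit '0' (value 0) x 2^8 = 0
  Digit '1' (value 1) x 2^7 = 128
  Digit '1' (value 1) x 2^6 = 64
  Digit '0' (value 0) x 2^5 = 0
  Digit '0' (value 0) x 2^4 = 0
  Digit '1' (value 1) x 2^3 = 8
  Digit '0' (value 0) x 2^2 = 0
  Digit '0' (value 0) x 2^1 = 0
  Digit '1' (value 1) x 2^0 = 1
Sum = 3785

3785


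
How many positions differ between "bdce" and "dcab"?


Comparing "bdce" and "dcab" position by position:
  Position 0: 'b' vs 'd' => DIFFER
  Position 1: 'd' vs 'c' => DIFFER
  Position 2: 'c' vs 'a' => DIFFER
  Position 3: 'e' vs 'b' => DIFFER
Positions that differ: 4

4


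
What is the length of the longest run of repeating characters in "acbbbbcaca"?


Input: "acbbbbcaca"
Scanning for longest run:
  Position 1 ('c'): new char, reset run to 1
  Position 2 ('b'): new char, reset run to 1
  Position 3 ('b'): continues run of 'b', length=2
  Position 4 ('b'): continues run of 'b', length=3
  Position 5 ('b'): continues run of 'b', length=4
  Position 6 ('c'): new char, reset run to 1
  Position 7 ('a'): new char, reset run to 1
  Position 8 ('c'): new char, reset run to 1
  Position 9 ('a'): new char, reset run to 1
Longest run: 'b' with length 4

4


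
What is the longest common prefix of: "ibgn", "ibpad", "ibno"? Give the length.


Words: ibgn, ibpad, ibno
  Position 0: all 'i' => match
  Position 1: all 'b' => match
  Position 2: ('g', 'p', 'n') => mismatch, stop
LCP = "ib" (length 2)

2


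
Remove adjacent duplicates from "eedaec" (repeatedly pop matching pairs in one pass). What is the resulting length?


Input: eedaec
Stack-based adjacent duplicate removal:
  Read 'e': push. Stack: e
  Read 'e': matches stack top 'e' => pop. Stack: (empty)
  Read 'd': push. Stack: d
  Read 'a': push. Stack: da
  Read 'e': push. Stack: dae
  Read 'c': push. Stack: daec
Final stack: "daec" (length 4)

4


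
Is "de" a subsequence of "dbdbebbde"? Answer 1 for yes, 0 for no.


Check if "de" is a subsequence of "dbdbebbde"
Greedy scan:
  Position 0 ('d'): matches sub[0] = 'd'
  Position 1 ('b'): no match needed
  Position 2 ('d'): no match needed
  Position 3 ('b'): no match needed
  Position 4 ('e'): matches sub[1] = 'e'
  Position 5 ('b'): no match needed
  Position 6 ('b'): no match needed
  Position 7 ('d'): no match needed
  Position 8 ('e'): no match needed
All 2 characters matched => is a subsequence

1


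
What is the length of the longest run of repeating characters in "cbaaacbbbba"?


Input: "cbaaacbbbba"
Scanning for longest run:
  Position 1 ('b'): new char, reset run to 1
  Position 2 ('a'): new char, reset run to 1
  Position 3 ('a'): continues run of 'a', length=2
  Position 4 ('a'): continues run of 'a', length=3
  Position 5 ('c'): new char, reset run to 1
  Position 6 ('b'): new char, reset run to 1
  Position 7 ('b'): continues run of 'b', length=2
  Position 8 ('b'): continues run of 'b', length=3
  Position 9 ('b'): continues run of 'b', length=4
  Position 10 ('a'): new char, reset run to 1
Longest run: 'b' with length 4

4


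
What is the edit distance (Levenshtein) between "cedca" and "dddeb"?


Computing edit distance: "cedca" -> "dddeb"
DP table:
           d    d    d    e    b
      0    1    2    3    4    5
  c   1    1    2    3    4    5
  e   2    2    2    3    3    4
  d   3    2    2    2    3    4
  c   4    3    3    3    3    4
  a   5    4    4    4    4    4
Edit distance = dp[5][5] = 4

4


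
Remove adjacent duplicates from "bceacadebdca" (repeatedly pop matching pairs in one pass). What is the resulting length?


Input: bceacadebdca
Stack-based adjacent duplicate removal:
  Read 'b': push. Stack: b
  Read 'c': push. Stack: bc
  Read 'e': push. Stack: bce
  Read 'a': push. Stack: bcea
  Read 'c': push. Stack: bceac
  Read 'a': push. Stack: bceaca
  Read 'd': push. Stack: bceacad
  Read 'e': push. Stack: bceacade
  Read 'b': push. Stack: bceacadeb
  Read 'd': push. Stack: bceacadebd
  Read 'c': push. Stack: bceacadebdc
  Read 'a': push. Stack: bceacadebdca
Final stack: "bceacadebdca" (length 12)

12


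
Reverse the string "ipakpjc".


Input: ipakpjc
Reading characters right to left:
  Position 6: 'c'
  Position 5: 'j'
  Position 4: 'p'
  Position 3: 'k'
  Position 2: 'a'
  Position 1: 'p'
  Position 0: 'i'
Reversed: cjpkapi

cjpkapi


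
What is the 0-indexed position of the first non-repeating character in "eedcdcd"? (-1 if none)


Input: eedcdcd
Character frequencies:
  'c': 2
  'd': 3
  'e': 2
Scanning left to right for freq == 1:
  Position 0 ('e'): freq=2, skip
  Position 1 ('e'): freq=2, skip
  Position 2 ('d'): freq=3, skip
  Position 3 ('c'): freq=2, skip
  Position 4 ('d'): freq=3, skip
  Position 5 ('c'): freq=2, skip
  Position 6 ('d'): freq=3, skip
  No unique character found => answer = -1

-1


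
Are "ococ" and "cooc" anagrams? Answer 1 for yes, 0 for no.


Strings: "ococ", "cooc"
Sorted first:  ccoo
Sorted second: ccoo
Sorted forms match => anagrams

1


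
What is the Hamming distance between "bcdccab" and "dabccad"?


Comparing "bcdccab" and "dabccad" position by position:
  Position 0: 'b' vs 'd' => differ
  Position 1: 'c' vs 'a' => differ
  Position 2: 'd' vs 'b' => differ
  Position 3: 'c' vs 'c' => same
  Position 4: 'c' vs 'c' => same
  Position 5: 'a' vs 'a' => same
  Position 6: 'b' vs 'd' => differ
Total differences (Hamming distance): 4

4


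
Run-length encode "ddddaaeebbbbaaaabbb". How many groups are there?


Input: ddddaaeebbbbaaaabbb
Scanning for consecutive runs:
  Group 1: 'd' x 4 (positions 0-3)
  Group 2: 'a' x 2 (positions 4-5)
  Group 3: 'e' x 2 (positions 6-7)
  Group 4: 'b' x 4 (positions 8-11)
  Group 5: 'a' x 4 (positions 12-15)
  Group 6: 'b' x 3 (positions 16-18)
Total groups: 6

6


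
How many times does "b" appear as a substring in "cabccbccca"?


Searching for "b" in "cabccbccca"
Scanning each position:
  Position 0: "c" => no
  Position 1: "a" => no
  Position 2: "b" => MATCH
  Position 3: "c" => no
  Position 4: "c" => no
  Position 5: "b" => MATCH
  Position 6: "c" => no
  Position 7: "c" => no
  Position 8: "c" => no
  Position 9: "a" => no
Total occurrences: 2

2


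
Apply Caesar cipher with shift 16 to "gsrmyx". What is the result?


Caesar cipher: shift "gsrmyx" by 16
  'g' (pos 6) + 16 = pos 22 = 'w'
  's' (pos 18) + 16 = pos 8 = 'i'
  'r' (pos 17) + 16 = pos 7 = 'h'
  'm' (pos 12) + 16 = pos 2 = 'c'
  'y' (pos 24) + 16 = pos 14 = 'o'
  'x' (pos 23) + 16 = pos 13 = 'n'
Result: wihcon

wihcon


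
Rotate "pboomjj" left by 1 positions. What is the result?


Input: "pboomjj", rotate left by 1
First 1 characters: "p"
Remaining characters: "boomjj"
Concatenate remaining + first: "boomjj" + "p" = "boomjjp"

boomjjp


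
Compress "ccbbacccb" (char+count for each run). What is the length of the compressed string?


Input: ccbbacccb
Runs:
  'c' x 2 => "c2"
  'b' x 2 => "b2"
  'a' x 1 => "a1"
  'c' x 3 => "c3"
  'b' x 1 => "b1"
Compressed: "c2b2a1c3b1"
Compressed length: 10

10


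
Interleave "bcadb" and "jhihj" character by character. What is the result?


Interleaving "bcadb" and "jhihj":
  Position 0: 'b' from first, 'j' from second => "bj"
  Position 1: 'c' from first, 'h' from second => "ch"
  Position 2: 'a' from first, 'i' from second => "ai"
  Position 3: 'd' from first, 'h' from second => "dh"
  Position 4: 'b' from first, 'j' from second => "bj"
Result: bjchaidhbj

bjchaidhbj


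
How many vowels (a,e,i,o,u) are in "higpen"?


Input: higpen
Checking each character:
  'h' at position 0: consonant
  'i' at position 1: vowel (running total: 1)
  'g' at position 2: consonant
  'p' at position 3: consonant
  'e' at position 4: vowel (running total: 2)
  'n' at position 5: consonant
Total vowels: 2

2


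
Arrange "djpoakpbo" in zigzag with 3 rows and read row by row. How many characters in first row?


Zigzag "djpoakpbo" into 3 rows:
Placing characters:
  'd' => row 0
  'j' => row 1
  'p' => row 2
  'o' => row 1
  'a' => row 0
  'k' => row 1
  'p' => row 2
  'b' => row 1
  'o' => row 0
Rows:
  Row 0: "dao"
  Row 1: "jokb"
  Row 2: "pp"
First row length: 3

3


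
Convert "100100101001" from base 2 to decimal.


Input: "100100101001" in base 2
Positional expansion:
  Digit '1' (value 1) x 2^11 = 2048
  Digit '0' (value 0) x 2^10 = 0
  Digit '0' (value 0) x 2^9 = 0
  Digit '1' (value 1) x 2^8 = 256
  Digit '0' (value 0) x 2^7 = 0
  Digit '0' (value 0) x 2^6 = 0
  Digit '1' (value 1) x 2^5 = 32
  Digit '0' (value 0) x 2^4 = 0
  Digit '1' (value 1) x 2^3 = 8
  Digit '0' (value 0) x 2^2 = 0
  Digit '0' (value 0) x 2^1 = 0
  Digit '1' (value 1) x 2^0 = 1
Sum = 2345

2345


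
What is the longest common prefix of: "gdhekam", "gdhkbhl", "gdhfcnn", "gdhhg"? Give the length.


Words: gdhekam, gdhkbhl, gdhfcnn, gdhhg
  Position 0: all 'g' => match
  Position 1: all 'd' => match
  Position 2: all 'h' => match
  Position 3: ('e', 'k', 'f', 'h') => mismatch, stop
LCP = "gdh" (length 3)

3


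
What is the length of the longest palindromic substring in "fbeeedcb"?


Input: "fbeeedcb"
Checking substrings for palindromes:
  [2:5] "eee" (len 3) => palindrome
  [2:4] "ee" (len 2) => palindrome
  [3:5] "ee" (len 2) => palindrome
Longest palindromic substring: "eee" with length 3

3


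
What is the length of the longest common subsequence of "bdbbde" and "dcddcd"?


LCS of "bdbbde" and "dcddcd"
DP table:
           d    c    d    d    c    d
      0    0    0    0    0    0    0
  b   0    0    0    0    0    0    0
  d   0    1    1    1    1    1    1
  b   0    1    1    1    1    1    1
  b   0    1    1    1    1    1    1
  d   0    1    1    2    2    2    2
  e   0    1    1    2    2    2    2
LCS length = dp[6][6] = 2

2


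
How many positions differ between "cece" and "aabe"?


Comparing "cece" and "aabe" position by position:
  Position 0: 'c' vs 'a' => DIFFER
  Position 1: 'e' vs 'a' => DIFFER
  Position 2: 'c' vs 'b' => DIFFER
  Position 3: 'e' vs 'e' => same
Positions that differ: 3

3


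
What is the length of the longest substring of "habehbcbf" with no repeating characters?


Input: "habehbcbf"
Sliding window (track last position of each char):
  Position 0 ('h'): window [0,0] length 1 -- new best
  Position 1 ('a'): window [0,1] length 2 -- new best
  Position 2 ('b'): window [0,2] length 3 -- new best
  Position 3 ('e'): window [0,3] length 4 -- new best
  Position 4 ('h'): repeat (last at 0), move window start to 1
  Position 4 ('h'): window [1,4] length 4
  Position 5 ('b'): repeat (last at 2), move window start to 3
  Position 5 ('b'): window [3,5] length 3
  Position 6 ('c'): window [3,6] length 4
  Position 7 ('b'): repeat (last at 5), move window start to 6
  Position 7 ('b'): window [6,7] length 2
  Position 8 ('f'): window [6,8] length 3
Longest substring with no repeats: "habe" with length 4

4
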